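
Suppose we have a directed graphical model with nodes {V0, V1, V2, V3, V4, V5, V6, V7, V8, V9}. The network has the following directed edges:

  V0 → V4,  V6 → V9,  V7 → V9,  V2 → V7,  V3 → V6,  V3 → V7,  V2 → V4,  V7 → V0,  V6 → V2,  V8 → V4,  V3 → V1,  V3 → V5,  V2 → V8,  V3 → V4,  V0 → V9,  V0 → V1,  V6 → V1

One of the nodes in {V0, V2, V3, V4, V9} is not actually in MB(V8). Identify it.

V8 has parent V2.
Children of V8: V4.
For each child, the remaining parents (spouses of V8):
  parents(V4) \ {V8} = {V0, V2, V3}.
MB(V8) = {V0, V2, V3, V4}.
V9 is neither a parent, child, nor co-parent of V8, so it does not belong.

V9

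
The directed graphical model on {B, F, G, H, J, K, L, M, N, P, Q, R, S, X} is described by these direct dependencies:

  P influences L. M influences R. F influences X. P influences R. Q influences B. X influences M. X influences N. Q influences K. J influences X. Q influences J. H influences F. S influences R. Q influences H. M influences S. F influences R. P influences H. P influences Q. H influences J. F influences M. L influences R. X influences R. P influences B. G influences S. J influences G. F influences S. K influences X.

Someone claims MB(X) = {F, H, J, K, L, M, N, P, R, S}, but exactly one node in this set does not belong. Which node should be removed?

H

Pa(X) = {F, J, K}.
X has children M, N, R.
Other parents of X's children:
  M also has parent F.
  N: no additional parents.
  R's other parents are F, L, M, P, S.
MB(X) = {F, J, K, L, M, N, P, R, S}.
H is neither a parent, child, nor co-parent of X, so it does not belong.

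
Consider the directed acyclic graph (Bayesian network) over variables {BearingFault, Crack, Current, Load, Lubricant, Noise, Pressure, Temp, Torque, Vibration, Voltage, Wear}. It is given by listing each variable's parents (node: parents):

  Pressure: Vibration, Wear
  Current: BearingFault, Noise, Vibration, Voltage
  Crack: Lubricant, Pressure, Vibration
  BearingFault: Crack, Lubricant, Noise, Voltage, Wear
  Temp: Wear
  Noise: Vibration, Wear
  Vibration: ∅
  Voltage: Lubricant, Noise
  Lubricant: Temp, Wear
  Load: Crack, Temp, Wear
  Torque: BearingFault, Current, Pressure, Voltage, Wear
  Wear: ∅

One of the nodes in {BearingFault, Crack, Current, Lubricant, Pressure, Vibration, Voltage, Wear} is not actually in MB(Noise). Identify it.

The Markov blanket of a node is its parents, its children, and the other parents of its children.
Noise has parents Vibration, Wear.
Noise has children BearingFault, Current, Voltage.
Co-parents of Noise (other parents of its children):
  parents(Voltage) \ {Noise} = {Lubricant}.
  BearingFault also has parents Crack, Lubricant, Voltage, Wear.
  Current's other parents are BearingFault, Vibration, Voltage.
MB(Noise) = {BearingFault, Crack, Current, Lubricant, Vibration, Voltage, Wear}.
Pressure is neither a parent, child, nor co-parent of Noise, so it does not belong.

Pressure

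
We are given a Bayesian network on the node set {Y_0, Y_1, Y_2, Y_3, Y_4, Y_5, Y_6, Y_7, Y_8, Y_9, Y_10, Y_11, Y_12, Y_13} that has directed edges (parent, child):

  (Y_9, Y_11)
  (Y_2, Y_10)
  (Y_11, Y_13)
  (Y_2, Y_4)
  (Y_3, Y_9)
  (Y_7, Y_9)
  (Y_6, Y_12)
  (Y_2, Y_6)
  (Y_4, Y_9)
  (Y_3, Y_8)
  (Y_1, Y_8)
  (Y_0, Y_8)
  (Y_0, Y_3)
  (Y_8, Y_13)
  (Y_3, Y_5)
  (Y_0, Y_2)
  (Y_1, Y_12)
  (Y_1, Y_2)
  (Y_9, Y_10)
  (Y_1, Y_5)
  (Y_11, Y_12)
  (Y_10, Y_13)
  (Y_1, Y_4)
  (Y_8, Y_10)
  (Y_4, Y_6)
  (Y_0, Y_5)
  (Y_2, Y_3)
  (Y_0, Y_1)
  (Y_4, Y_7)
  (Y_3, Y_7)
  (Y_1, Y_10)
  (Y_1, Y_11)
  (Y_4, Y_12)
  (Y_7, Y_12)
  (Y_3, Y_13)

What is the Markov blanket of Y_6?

Y_6 has child Y_12.
Y_6's parents: Y_2, Y_4.
For each child, the remaining parents (spouses of Y_6):
  Y_12: Y_1, Y_4, Y_7, Y_11
MB(Y_6) = {Y_1, Y_2, Y_4, Y_7, Y_11, Y_12}.

{Y_1, Y_2, Y_4, Y_7, Y_11, Y_12}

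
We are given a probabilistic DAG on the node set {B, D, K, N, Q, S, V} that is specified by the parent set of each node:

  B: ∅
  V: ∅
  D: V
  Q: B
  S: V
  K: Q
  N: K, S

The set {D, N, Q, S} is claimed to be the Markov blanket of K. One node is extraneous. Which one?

K has parent Q.
K has child N.
For each child, the remaining parents (spouses of K):
  parents(N) \ {K} = {S}.
MB(K) = {N, Q, S}.
D is neither a parent, child, nor co-parent of K, so it does not belong.

D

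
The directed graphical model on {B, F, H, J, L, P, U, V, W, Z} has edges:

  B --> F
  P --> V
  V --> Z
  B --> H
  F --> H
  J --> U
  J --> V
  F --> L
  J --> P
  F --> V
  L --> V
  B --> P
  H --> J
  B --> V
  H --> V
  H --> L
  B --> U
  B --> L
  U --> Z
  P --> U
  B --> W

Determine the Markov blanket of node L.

L's children: V.
Pa(L) = {B, F, H}.
For each child, the remaining parents (spouses of L):
  parents(V) \ {L} = {B, F, H, J, P}.
So the Markov blanket of L is {B, F, H, J, P, V}.

{B, F, H, J, P, V}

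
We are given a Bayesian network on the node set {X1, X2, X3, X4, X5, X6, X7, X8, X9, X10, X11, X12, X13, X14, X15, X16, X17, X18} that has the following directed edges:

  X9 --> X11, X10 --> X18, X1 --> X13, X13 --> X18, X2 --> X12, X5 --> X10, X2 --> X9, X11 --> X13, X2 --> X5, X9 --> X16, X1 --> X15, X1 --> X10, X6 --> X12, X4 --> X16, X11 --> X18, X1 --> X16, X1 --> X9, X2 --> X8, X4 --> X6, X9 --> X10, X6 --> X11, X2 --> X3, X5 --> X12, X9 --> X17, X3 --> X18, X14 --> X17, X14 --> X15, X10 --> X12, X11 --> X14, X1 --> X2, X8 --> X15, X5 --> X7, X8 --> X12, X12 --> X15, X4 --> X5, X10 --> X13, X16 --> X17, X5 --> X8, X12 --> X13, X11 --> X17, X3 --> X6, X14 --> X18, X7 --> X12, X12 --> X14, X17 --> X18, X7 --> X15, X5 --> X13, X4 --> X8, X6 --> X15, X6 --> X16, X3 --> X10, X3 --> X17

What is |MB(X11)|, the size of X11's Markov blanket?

12

Ch(X11) = {X13, X14, X17, X18}.
Pa(X11) = {X6, X9}.
Co-parents of X11 (other parents of its children):
  X13: X1, X5, X10, X12
  X14: X12
  X17: X3, X9, X14, X16
  X18: X3, X10, X13, X14, X17
MB(X11) = {X1, X3, X5, X6, X9, X10, X12, X13, X14, X16, X17, X18}, which has 12 nodes.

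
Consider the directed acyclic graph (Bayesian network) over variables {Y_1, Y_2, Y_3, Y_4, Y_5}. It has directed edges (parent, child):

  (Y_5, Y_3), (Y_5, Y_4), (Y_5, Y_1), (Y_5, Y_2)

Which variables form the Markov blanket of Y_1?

Recall MB(v) = parents ∪ children ∪ spouses, where spouses are the other parents of v's children.
Pa(Y_1) = {Y_5}.
Y_1's children: none.
Y_1 has no children, so there are no co-parents.
Taking the union gives {Y_5}.

{Y_5}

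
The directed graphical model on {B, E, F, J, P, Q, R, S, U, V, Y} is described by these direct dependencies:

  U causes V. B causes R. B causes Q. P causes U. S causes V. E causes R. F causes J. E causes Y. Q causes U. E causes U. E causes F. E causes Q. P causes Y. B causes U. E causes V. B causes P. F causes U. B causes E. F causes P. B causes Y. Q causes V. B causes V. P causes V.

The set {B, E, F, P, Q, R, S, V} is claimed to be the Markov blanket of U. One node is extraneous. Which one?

R

Pa(U) = {B, E, F, P, Q}.
U's children: V.
Co-parents of U (other parents of its children):
  parents(V) \ {U} = {B, E, P, Q, S}.
MB(U) = {B, E, F, P, Q, S, V}.
R is neither a parent, child, nor co-parent of U, so it does not belong.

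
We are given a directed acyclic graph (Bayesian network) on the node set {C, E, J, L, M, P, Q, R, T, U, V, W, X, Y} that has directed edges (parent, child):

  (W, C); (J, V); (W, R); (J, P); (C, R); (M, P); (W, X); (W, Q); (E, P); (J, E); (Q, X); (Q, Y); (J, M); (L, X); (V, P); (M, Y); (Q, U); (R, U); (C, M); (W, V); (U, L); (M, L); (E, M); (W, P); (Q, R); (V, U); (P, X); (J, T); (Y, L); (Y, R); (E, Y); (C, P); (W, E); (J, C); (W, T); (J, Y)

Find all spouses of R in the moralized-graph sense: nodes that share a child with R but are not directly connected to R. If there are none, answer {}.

Children of R: U.
  U: Q, V
Excluding nodes already adjacent to R (C, Q, U, W, Y), the co-parent-only contribution is {V}.

{V}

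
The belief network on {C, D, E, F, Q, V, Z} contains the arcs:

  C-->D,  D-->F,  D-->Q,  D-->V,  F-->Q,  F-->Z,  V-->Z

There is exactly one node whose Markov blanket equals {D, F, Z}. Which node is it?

V

The target node must have every member of {D, F, Z} as a parent, child, or co-parent, and no others.
Parents of V: D; children: Z; co-parents: F.
These exactly cover the given set, so the node is V.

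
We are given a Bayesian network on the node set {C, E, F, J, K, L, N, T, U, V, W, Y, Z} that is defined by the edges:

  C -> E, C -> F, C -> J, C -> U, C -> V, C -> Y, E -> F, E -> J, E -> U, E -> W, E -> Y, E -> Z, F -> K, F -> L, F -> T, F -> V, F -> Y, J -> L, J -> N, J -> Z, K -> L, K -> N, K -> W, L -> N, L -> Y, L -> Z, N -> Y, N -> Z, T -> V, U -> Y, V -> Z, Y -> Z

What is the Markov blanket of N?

Parents of N: J, K, L.
N has children Y, Z.
Co-parents of N (other parents of its children):
  Y: C, E, F, L, U
  Z: E, J, L, V, Y
So the Markov blanket of N is {C, E, F, J, K, L, U, V, Y, Z}.

{C, E, F, J, K, L, U, V, Y, Z}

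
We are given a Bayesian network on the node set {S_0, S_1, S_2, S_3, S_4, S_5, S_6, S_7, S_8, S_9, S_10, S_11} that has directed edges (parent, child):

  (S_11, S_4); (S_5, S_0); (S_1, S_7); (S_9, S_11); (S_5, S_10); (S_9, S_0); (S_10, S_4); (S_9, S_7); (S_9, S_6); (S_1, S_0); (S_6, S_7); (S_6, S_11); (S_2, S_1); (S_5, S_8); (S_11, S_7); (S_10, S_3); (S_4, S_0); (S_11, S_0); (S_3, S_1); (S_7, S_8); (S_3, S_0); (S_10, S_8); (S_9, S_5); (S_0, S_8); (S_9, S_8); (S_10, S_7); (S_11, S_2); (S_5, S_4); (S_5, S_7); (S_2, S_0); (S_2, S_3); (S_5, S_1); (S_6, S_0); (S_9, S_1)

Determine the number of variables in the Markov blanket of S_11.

Parents of S_11: S_6, S_9.
Children of S_11: S_0, S_2, S_4, S_7.
Parents of each child, excluding S_11:
  S_2 has no other parent.
  S_4 also has parents S_5, S_10.
  parents(S_0) \ {S_11} = {S_1, S_2, S_3, S_4, S_5, S_6, S_9}.
  S_7 also has parents S_1, S_5, S_6, S_9, S_10.
MB(S_11) = {S_0, S_1, S_2, S_3, S_4, S_5, S_6, S_7, S_9, S_10}, which has 10 nodes.

10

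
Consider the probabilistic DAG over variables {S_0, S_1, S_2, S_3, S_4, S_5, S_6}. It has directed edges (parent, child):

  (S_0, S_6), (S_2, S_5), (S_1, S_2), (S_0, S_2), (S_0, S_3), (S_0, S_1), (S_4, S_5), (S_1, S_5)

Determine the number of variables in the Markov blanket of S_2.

The Markov blanket of a node is its parents, its children, and the other parents of its children.
Pa(S_2) = {S_0, S_1}.
S_2 has child S_5.
Co-parents of S_2 (other parents of its children):
  parents(S_5) \ {S_2} = {S_1, S_4}.
MB(S_2) = {S_0, S_1, S_4, S_5}, which has 4 nodes.

4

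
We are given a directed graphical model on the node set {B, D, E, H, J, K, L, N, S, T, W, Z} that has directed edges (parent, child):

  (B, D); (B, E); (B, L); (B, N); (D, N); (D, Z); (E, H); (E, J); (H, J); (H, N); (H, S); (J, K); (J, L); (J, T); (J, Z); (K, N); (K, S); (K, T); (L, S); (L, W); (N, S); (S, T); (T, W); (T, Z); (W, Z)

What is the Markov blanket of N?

{B, D, H, K, L, S}

A node's Markov blanket = Pa ∪ Ch ∪ (parents of Ch other than the node itself).
Parents of N: B, D, H, K.
Ch(N) = {S}.
Co-parents of N (other parents of its children):
  S's other parents are H, K, L.
MB(N) = {B, D, H, K, L, S}.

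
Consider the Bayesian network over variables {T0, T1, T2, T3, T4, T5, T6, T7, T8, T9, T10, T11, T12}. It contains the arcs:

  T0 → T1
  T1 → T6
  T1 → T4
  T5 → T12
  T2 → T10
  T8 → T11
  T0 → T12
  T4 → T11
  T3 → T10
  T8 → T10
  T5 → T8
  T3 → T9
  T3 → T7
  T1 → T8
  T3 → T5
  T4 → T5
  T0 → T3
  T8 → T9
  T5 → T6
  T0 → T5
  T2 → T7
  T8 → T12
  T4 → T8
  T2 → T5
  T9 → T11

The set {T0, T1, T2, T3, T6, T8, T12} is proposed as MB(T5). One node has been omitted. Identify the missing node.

T4

A node's Markov blanket = Pa ∪ Ch ∪ (parents of Ch other than the node itself).
T5 has children T6, T8, T12.
Parents of T5: T0, T2, T3, T4.
For each child, the remaining parents (spouses of T5):
  T6: T1
  T8: T1, T4
  T12: T0, T8
MB(T5) = {T0, T1, T2, T3, T4, T6, T8, T12}.
Comparing with the claimed set, T4 is missing.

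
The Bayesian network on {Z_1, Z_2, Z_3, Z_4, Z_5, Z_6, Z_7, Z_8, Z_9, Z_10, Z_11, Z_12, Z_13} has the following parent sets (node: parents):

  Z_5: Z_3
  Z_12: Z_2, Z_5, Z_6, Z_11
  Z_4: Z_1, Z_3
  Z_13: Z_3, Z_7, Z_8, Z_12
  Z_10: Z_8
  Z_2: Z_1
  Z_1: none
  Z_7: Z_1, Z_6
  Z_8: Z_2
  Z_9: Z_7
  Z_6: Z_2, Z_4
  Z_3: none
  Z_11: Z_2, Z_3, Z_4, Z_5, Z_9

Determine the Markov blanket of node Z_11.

{Z_2, Z_3, Z_4, Z_5, Z_6, Z_9, Z_12}

Z_11 has parents Z_2, Z_3, Z_4, Z_5, Z_9.
Z_11's children: Z_12.
Parents of each child, excluding Z_11:
  Z_12's other parents are Z_2, Z_5, Z_6.
Taking the union gives {Z_2, Z_3, Z_4, Z_5, Z_6, Z_9, Z_12}.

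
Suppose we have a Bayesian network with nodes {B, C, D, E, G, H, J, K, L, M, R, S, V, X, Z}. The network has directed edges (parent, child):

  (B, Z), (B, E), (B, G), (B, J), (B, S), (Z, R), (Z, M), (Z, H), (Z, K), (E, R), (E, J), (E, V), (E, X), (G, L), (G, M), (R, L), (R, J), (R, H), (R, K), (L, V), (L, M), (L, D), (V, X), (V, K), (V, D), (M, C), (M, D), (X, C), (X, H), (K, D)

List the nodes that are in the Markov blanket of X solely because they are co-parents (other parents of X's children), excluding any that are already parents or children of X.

{M, R, Z}

Children of X: C, H.
  parents(C) \ {X} = {M}.
  parents(H) \ {X} = {R, Z}.
Excluding nodes already adjacent to X (C, E, H, V), the co-parent-only contribution is {M, R, Z}.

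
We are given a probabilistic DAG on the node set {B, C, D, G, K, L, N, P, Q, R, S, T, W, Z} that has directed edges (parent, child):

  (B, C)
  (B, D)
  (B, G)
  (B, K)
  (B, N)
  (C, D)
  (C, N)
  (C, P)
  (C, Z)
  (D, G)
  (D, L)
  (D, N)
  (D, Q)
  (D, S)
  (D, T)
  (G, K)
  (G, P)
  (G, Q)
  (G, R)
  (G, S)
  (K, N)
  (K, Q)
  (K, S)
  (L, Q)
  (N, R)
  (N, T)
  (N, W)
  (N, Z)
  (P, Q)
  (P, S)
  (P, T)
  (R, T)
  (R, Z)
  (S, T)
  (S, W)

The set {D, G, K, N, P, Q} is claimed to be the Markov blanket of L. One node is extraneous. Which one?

N

L has parent D.
L has child Q.
Co-parents of L (other parents of its children):
  Q: D, G, K, P
MB(L) = {D, G, K, P, Q}.
N is neither a parent, child, nor co-parent of L, so it does not belong.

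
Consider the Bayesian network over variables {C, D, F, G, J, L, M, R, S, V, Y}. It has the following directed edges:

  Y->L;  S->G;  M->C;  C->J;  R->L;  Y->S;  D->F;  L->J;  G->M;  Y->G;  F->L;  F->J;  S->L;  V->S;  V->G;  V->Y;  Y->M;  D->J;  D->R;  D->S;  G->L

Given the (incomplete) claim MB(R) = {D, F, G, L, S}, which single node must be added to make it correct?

Y

Parents of R: D.
R's children: L.
For each child, the remaining parents (spouses of R):
  L also has parents F, G, S, Y.
MB(R) = {D, F, G, L, S, Y}.
Comparing with the claimed set, Y is missing.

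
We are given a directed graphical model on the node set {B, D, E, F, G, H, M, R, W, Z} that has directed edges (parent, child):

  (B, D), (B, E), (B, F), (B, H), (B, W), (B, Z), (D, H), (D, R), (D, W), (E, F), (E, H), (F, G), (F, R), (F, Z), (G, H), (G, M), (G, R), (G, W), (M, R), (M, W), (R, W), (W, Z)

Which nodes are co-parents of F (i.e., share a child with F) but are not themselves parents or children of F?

{D, M, W}

Children of F: G, R, Z.
  G has no other parent.
  parents(R) \ {F} = {D, G, M}.
  Z's other parents are B, W.
Excluding nodes already adjacent to F (B, E, G, R, Z), the co-parent-only contribution is {D, M, W}.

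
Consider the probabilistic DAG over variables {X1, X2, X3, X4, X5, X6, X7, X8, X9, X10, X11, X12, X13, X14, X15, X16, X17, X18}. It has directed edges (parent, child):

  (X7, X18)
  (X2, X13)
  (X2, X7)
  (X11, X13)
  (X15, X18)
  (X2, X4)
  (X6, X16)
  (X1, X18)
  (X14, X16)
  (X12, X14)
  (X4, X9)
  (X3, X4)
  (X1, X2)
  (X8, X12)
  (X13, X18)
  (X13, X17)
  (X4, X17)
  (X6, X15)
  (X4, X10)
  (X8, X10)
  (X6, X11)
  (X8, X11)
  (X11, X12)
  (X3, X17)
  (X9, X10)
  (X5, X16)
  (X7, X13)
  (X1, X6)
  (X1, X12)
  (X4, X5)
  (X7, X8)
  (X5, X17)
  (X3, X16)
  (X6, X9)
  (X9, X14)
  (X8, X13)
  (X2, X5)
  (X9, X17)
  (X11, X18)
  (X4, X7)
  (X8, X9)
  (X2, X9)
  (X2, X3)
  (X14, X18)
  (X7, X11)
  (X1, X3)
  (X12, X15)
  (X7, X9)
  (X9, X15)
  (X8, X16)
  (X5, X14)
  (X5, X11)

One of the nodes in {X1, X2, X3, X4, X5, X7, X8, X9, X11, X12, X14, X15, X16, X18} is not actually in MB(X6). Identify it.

X18

Recall MB(v) = parents ∪ children ∪ spouses, where spouses are the other parents of v's children.
Ch(X6) = {X9, X11, X15, X16}.
Pa(X6) = {X1}.
For each child, the remaining parents (spouses of X6):
  parents(X9) \ {X6} = {X2, X4, X7, X8}.
  X11 also has parents X5, X7, X8.
  X15 also has parents X9, X12.
  X16's other parents are X3, X5, X8, X14.
MB(X6) = {X1, X2, X3, X4, X5, X7, X8, X9, X11, X12, X14, X15, X16}.
X18 is neither a parent, child, nor co-parent of X6, so it does not belong.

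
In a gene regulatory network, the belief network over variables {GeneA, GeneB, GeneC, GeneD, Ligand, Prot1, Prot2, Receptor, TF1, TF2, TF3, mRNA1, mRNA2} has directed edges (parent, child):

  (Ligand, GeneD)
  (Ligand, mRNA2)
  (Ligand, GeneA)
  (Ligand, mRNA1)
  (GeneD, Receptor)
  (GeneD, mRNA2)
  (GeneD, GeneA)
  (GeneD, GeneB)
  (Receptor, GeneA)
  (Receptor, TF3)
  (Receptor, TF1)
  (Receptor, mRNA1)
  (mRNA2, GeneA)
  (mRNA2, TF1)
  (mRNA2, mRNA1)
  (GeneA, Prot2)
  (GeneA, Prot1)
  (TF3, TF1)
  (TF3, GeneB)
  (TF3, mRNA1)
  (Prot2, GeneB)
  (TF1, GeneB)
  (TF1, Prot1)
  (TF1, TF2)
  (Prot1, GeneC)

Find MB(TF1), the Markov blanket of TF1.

{GeneA, GeneB, GeneD, Prot1, Prot2, Receptor, TF2, TF3, mRNA2}

Pa(TF1) = {Receptor, TF3, mRNA2}.
TF1's children: GeneB, Prot1, TF2.
Other parents of TF1's children:
  GeneB: GeneD, Prot2, TF3
  Prot1: GeneA
  TF2: —
So the Markov blanket of TF1 is {GeneA, GeneB, GeneD, Prot1, Prot2, Receptor, TF2, TF3, mRNA2}.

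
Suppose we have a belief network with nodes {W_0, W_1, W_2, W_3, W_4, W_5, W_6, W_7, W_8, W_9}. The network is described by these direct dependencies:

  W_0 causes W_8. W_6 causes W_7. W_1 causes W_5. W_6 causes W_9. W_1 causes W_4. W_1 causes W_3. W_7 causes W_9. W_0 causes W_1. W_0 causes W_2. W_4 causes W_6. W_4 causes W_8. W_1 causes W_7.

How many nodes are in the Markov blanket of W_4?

4

W_4 has parent W_1.
Children of W_4: W_6, W_8.
For each child, the remaining parents (spouses of W_4):
  W_6: no additional parents.
  W_8 also has parent W_0.
MB(W_4) = {W_0, W_1, W_6, W_8}, which has 4 nodes.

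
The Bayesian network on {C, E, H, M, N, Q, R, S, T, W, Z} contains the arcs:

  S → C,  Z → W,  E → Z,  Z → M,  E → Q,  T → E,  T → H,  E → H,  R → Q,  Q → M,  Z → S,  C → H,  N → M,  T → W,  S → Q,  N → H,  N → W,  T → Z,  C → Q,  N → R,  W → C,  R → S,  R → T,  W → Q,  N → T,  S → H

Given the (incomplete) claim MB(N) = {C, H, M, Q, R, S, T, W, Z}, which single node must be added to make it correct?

Pa(N) = {}.
N's children: H, M, R, T, W.
Other parents of N's children:
  R: —
  T: R
  W: T, Z
  H: C, E, S, T
  M: Q, Z
MB(N) = {C, E, H, M, Q, R, S, T, W, Z}.
Comparing with the claimed set, E is missing.

E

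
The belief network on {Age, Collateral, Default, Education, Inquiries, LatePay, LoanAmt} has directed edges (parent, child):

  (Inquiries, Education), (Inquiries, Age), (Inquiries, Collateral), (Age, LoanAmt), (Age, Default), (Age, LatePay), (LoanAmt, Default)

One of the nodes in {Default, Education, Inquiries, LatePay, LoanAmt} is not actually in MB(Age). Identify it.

Age has parent Inquiries.
Age's children: Default, LatePay, LoanAmt.
Parents of each child, excluding Age:
  LoanAmt: —
  Default: LoanAmt
  LatePay: —
MB(Age) = {Default, Inquiries, LatePay, LoanAmt}.
Education is neither a parent, child, nor co-parent of Age, so it does not belong.

Education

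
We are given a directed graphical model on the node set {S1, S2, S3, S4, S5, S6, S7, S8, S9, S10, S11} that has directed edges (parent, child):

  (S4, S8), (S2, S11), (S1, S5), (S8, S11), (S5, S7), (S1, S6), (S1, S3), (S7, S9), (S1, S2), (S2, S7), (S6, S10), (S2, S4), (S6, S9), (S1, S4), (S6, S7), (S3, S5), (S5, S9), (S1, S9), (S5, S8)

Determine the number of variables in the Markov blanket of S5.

By definition, MB(S5) is built from S5's parents, S5's children, and the co-parents of S5.
Parents of S5: S1, S3.
S5 has children S7, S8, S9.
For each child, the remaining parents (spouses of S5):
  parents(S7) \ {S5} = {S2, S6}.
  parents(S8) \ {S5} = {S4}.
  S9 also has parents S1, S6, S7.
MB(S5) = {S1, S2, S3, S4, S6, S7, S8, S9}, which has 8 nodes.

8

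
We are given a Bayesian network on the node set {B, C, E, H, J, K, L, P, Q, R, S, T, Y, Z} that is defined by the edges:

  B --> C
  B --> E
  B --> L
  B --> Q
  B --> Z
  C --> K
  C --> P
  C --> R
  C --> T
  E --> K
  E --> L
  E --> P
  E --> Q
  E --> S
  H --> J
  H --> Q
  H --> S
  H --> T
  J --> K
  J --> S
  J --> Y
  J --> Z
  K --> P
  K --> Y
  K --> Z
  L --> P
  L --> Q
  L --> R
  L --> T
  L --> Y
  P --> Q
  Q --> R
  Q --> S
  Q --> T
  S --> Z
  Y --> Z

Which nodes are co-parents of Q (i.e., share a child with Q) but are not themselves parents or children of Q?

Children of Q: R, S, T.
  R: C, L
  S: E, H, J
  T: C, H, L
Excluding nodes already adjacent to Q (B, E, H, L, P, R, S, T), the co-parent-only contribution is {C, J}.

{C, J}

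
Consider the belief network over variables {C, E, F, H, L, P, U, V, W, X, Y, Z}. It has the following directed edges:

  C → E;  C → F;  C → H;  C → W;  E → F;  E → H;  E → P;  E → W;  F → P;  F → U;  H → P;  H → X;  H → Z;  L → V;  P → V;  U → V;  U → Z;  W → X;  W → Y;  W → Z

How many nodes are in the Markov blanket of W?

7

W's parents: C, E.
W has children X, Y, Z.
For each child, the remaining parents (spouses of W):
  X's other parent is H.
  Y: no additional parents.
  parents(Z) \ {W} = {H, U}.
MB(W) = {C, E, H, U, X, Y, Z}, which has 7 nodes.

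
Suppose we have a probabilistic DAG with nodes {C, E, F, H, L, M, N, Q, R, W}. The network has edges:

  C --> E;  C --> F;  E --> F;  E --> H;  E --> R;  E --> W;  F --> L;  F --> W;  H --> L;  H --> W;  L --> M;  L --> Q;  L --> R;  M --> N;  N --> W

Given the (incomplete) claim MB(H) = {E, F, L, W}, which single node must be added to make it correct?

H has parent E.
H's children: L, W.
Co-parents of H (other parents of its children):
  L also has parent F.
  W also has parents E, F, N.
MB(H) = {E, F, L, N, W}.
Comparing with the claimed set, N is missing.

N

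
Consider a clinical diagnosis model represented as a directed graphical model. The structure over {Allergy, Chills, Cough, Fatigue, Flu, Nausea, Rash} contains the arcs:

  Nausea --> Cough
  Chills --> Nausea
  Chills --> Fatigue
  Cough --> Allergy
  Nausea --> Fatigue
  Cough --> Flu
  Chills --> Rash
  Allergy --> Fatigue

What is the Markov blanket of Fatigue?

{Allergy, Chills, Nausea}

Ch(Fatigue) = {}.
Fatigue's parents: Allergy, Chills, Nausea.
Fatigue has no children, so there are no co-parents.
So the Markov blanket of Fatigue is {Allergy, Chills, Nausea}.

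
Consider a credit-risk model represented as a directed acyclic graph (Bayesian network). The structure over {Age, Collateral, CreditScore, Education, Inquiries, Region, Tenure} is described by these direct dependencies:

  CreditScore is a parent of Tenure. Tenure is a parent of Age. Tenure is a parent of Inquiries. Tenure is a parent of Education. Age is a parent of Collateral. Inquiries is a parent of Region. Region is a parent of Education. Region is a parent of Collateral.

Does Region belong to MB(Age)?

Region is a co-parent of Age: both are parents of Collateral.
So Region ∈ MB(Age).

Yes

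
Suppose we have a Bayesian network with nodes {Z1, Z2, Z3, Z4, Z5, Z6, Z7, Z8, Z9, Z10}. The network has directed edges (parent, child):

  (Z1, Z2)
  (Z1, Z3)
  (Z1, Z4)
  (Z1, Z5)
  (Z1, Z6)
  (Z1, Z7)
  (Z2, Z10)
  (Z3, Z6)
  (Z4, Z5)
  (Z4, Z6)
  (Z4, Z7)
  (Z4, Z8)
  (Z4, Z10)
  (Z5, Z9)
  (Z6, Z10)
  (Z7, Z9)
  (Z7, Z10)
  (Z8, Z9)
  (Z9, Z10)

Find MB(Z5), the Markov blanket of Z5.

Recall MB(v) = parents ∪ children ∪ spouses, where spouses are the other parents of v's children.
Z5's parents: Z1, Z4.
Z5 has child Z9.
For each child, the remaining parents (spouses of Z5):
  Z9: Z7, Z8
So the Markov blanket of Z5 is {Z1, Z4, Z7, Z8, Z9}.

{Z1, Z4, Z7, Z8, Z9}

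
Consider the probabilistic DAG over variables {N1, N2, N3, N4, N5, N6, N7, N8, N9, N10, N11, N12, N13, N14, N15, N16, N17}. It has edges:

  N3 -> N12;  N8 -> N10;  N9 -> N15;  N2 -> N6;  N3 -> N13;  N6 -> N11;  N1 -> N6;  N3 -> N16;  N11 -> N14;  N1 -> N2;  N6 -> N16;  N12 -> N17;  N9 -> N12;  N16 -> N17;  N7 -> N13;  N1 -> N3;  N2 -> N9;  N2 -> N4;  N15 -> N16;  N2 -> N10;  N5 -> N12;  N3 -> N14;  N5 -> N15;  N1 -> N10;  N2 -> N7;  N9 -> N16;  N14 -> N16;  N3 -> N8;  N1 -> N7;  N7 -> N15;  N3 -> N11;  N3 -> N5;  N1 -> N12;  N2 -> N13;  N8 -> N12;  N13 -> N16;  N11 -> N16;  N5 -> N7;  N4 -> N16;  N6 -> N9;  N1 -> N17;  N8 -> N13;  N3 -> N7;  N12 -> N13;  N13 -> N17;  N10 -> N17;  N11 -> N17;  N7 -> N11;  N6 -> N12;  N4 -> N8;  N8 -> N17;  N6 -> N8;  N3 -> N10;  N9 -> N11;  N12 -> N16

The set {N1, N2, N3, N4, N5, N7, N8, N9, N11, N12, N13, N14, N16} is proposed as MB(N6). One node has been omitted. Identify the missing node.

N15

A node's Markov blanket = Pa ∪ Ch ∪ (parents of Ch other than the node itself).
N6 has parents N1, N2.
Children of N6: N8, N9, N11, N12, N16.
Parents of each child, excluding N6:
  N8: N3, N4
  N9: N2
  N11: N3, N7, N9
  N12: N1, N3, N5, N8, N9
  N16: N3, N4, N9, N11, N12, N13, N14, N15
MB(N6) = {N1, N2, N3, N4, N5, N7, N8, N9, N11, N12, N13, N14, N15, N16}.
Comparing with the claimed set, N15 is missing.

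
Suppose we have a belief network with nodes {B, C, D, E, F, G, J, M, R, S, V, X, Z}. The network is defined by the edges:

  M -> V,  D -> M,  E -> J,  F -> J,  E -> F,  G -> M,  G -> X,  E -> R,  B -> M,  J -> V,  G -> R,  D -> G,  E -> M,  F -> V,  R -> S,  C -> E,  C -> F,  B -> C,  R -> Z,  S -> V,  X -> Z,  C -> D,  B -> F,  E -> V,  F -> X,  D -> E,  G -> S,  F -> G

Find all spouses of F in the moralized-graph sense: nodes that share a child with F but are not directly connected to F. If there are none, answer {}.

Children of F: G, J, V, X.
  G's other parent is D.
  J also has parent E.
  V's other parents are E, J, M, S.
  parents(X) \ {F} = {G}.
Excluding nodes already adjacent to F (B, C, E, G, J, V, X), the co-parent-only contribution is {D, M, S}.

{D, M, S}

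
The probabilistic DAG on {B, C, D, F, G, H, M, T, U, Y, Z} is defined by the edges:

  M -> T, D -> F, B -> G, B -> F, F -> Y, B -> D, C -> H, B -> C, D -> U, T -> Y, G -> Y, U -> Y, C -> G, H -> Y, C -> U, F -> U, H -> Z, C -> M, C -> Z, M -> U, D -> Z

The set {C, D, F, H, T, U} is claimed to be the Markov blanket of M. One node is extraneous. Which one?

Pa(M) = {C}.
M's children: T, U.
Parents of each child, excluding M:
  T: no additional parents.
  U also has parents C, D, F.
MB(M) = {C, D, F, T, U}.
H is neither a parent, child, nor co-parent of M, so it does not belong.

H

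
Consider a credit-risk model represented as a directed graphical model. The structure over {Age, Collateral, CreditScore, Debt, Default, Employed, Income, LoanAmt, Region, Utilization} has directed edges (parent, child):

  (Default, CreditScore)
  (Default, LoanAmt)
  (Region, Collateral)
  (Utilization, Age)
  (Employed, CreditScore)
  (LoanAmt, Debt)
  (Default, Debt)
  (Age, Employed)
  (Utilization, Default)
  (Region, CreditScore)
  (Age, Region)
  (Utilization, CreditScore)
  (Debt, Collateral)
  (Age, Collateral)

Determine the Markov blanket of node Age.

{Collateral, Debt, Employed, Region, Utilization}

Recall MB(v) = parents ∪ children ∪ spouses, where spouses are the other parents of v's children.
Age has parent Utilization.
Children of Age: Collateral, Employed, Region.
Co-parents of Age (other parents of its children):
  Employed: —
  Region: —
  Collateral: Debt, Region
Taking the union gives {Collateral, Debt, Employed, Region, Utilization}.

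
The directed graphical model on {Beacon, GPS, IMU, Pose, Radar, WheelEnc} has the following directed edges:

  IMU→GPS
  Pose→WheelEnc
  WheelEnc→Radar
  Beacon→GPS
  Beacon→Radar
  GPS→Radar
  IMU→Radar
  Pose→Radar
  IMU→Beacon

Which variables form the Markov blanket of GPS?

{Beacon, IMU, Pose, Radar, WheelEnc}

GPS has child Radar.
Parents of GPS: Beacon, IMU.
Other parents of GPS's children:
  parents(Radar) \ {GPS} = {Beacon, IMU, Pose, WheelEnc}.
So the Markov blanket of GPS is {Beacon, IMU, Pose, Radar, WheelEnc}.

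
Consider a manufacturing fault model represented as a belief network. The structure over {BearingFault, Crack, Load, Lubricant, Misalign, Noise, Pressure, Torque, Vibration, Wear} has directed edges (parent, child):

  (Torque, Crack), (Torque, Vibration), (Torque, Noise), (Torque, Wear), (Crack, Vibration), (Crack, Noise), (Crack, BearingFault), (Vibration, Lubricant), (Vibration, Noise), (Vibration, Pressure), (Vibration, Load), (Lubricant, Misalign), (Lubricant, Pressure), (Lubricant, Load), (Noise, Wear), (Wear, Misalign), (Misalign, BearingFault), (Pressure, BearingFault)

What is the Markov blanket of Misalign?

A node's Markov blanket = Pa ∪ Ch ∪ (parents of Ch other than the node itself).
Parents of Misalign: Lubricant, Wear.
Misalign has child BearingFault.
Co-parents of Misalign (other parents of its children):
  BearingFault: Crack, Pressure
So the Markov blanket of Misalign is {BearingFault, Crack, Lubricant, Pressure, Wear}.

{BearingFault, Crack, Lubricant, Pressure, Wear}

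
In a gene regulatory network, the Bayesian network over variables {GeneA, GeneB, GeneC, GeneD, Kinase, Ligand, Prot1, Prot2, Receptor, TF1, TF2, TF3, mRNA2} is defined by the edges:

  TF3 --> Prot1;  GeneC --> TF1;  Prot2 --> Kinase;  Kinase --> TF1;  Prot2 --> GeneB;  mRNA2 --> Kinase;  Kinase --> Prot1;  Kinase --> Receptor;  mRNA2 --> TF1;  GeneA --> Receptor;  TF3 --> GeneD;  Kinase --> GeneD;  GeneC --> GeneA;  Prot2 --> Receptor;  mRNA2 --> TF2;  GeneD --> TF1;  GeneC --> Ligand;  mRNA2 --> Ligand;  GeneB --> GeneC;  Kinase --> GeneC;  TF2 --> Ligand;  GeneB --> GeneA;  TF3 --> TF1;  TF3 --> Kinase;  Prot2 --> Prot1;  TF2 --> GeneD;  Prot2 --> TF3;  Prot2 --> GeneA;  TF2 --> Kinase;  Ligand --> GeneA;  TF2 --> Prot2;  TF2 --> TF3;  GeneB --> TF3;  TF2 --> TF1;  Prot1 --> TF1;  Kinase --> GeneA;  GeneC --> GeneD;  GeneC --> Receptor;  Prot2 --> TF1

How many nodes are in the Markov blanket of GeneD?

8

GeneD has parents GeneC, Kinase, TF2, TF3.
Ch(GeneD) = {TF1}.
For each child, the remaining parents (spouses of GeneD):
  TF1 also has parents GeneC, Kinase, Prot1, Prot2, TF2, TF3, mRNA2.
MB(GeneD) = {GeneC, Kinase, Prot1, Prot2, TF1, TF2, TF3, mRNA2}, which has 8 nodes.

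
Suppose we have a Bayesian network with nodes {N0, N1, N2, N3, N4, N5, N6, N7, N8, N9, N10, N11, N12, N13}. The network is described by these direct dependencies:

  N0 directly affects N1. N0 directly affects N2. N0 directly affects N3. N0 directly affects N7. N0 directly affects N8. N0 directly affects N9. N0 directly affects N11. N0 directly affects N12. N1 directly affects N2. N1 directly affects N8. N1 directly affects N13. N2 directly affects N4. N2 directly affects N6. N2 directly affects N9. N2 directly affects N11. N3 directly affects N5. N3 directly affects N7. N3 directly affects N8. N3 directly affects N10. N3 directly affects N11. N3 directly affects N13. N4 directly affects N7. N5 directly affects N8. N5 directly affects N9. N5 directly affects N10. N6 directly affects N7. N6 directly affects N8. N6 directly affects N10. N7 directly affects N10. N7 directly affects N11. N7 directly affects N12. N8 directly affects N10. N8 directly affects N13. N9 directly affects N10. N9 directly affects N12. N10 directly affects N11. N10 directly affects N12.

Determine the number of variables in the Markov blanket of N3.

The Markov blanket of a node is its parents, its children, and the other parents of its children.
N3 has children N5, N7, N8, N10, N11, N13.
N3 has parent N0.
Co-parents of N3 (other parents of its children):
  N5 has no other parent.
  parents(N7) \ {N3} = {N0, N4, N6}.
  N8's other parents are N0, N1, N5, N6.
  parents(N10) \ {N3} = {N5, N6, N7, N8, N9}.
  N11 also has parents N0, N2, N7, N10.
  N13's other parents are N1, N8.
MB(N3) = {N0, N1, N2, N4, N5, N6, N7, N8, N9, N10, N11, N13}, which has 12 nodes.

12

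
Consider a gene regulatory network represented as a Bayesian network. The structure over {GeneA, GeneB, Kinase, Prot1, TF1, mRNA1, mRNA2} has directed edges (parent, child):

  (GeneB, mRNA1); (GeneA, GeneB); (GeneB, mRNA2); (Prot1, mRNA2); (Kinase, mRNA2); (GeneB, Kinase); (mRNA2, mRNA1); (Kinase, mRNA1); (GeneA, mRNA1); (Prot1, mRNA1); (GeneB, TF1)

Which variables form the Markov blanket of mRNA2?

{GeneA, GeneB, Kinase, Prot1, mRNA1}

Recall MB(v) = parents ∪ children ∪ spouses, where spouses are the other parents of v's children.
Parents of mRNA2: GeneB, Kinase, Prot1.
Ch(mRNA2) = {mRNA1}.
Parents of each child, excluding mRNA2:
  mRNA1: GeneA, GeneB, Kinase, Prot1
Union: {GeneB, Kinase, Prot1} ∪ {mRNA1} ∪ {GeneA, GeneB, Kinase, Prot1} = {GeneA, GeneB, Kinase, Prot1, mRNA1}.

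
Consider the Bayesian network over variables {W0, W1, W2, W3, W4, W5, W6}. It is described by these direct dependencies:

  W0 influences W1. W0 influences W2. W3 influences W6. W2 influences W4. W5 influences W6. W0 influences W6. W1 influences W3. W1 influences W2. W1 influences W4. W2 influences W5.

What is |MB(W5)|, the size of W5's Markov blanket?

4

By definition, MB(W5) is built from W5's parents, W5's children, and the co-parents of W5.
Parents of W5: W2.
W5's children: W6.
Other parents of W5's children:
  parents(W6) \ {W5} = {W0, W3}.
MB(W5) = {W0, W2, W3, W6}, which has 4 nodes.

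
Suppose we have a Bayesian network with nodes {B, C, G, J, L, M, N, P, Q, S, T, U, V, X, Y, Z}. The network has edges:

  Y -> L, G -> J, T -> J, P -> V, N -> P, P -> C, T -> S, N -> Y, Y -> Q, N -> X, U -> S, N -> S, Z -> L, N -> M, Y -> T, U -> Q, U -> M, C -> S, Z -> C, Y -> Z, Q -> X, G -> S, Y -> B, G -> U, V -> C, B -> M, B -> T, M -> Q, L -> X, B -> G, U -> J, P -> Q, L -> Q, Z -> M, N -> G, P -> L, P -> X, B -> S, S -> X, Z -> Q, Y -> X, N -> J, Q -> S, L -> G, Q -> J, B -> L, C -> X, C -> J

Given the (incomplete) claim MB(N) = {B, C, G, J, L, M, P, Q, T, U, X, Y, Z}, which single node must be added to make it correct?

S

Ch(N) = {G, J, M, P, S, X, Y}.
Pa(N) = {}.
Co-parents of N (other parents of its children):
  Y has no other parent.
  P: no additional parents.
  parents(G) \ {N} = {B, L}.
  M's other parents are B, U, Z.
  parents(J) \ {N} = {C, G, Q, T, U}.
  S also has parents B, C, G, Q, T, U.
  parents(X) \ {N} = {C, L, P, Q, S, Y}.
MB(N) = {B, C, G, J, L, M, P, Q, S, T, U, X, Y, Z}.
Comparing with the claimed set, S is missing.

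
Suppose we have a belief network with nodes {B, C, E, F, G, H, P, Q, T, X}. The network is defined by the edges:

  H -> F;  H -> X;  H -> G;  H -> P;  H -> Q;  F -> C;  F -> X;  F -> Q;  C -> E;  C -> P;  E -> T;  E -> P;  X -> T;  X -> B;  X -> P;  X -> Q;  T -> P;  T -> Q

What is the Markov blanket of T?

The Markov blanket of a node is its parents, its children, and the other parents of its children.
Parents of T: E, X.
T has children P, Q.
For each child, the remaining parents (spouses of T):
  P: C, E, H, X
  Q: F, H, X
So the Markov blanket of T is {C, E, F, H, P, Q, X}.

{C, E, F, H, P, Q, X}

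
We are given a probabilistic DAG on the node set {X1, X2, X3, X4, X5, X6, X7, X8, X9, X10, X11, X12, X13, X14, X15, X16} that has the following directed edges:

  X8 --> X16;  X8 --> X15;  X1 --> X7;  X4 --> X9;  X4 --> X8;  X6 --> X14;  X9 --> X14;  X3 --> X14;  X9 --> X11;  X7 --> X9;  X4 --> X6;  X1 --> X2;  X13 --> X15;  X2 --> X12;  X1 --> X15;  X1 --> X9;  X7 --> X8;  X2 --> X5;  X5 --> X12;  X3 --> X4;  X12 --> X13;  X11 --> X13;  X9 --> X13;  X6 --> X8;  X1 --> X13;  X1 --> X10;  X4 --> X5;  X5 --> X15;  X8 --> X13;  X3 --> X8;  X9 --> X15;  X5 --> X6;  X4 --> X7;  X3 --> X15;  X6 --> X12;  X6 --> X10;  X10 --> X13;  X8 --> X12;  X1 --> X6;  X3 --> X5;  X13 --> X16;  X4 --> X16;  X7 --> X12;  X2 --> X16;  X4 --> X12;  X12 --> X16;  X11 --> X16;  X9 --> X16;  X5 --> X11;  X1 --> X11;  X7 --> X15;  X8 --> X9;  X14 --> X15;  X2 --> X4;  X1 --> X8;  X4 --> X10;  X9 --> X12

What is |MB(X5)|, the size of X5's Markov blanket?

Pa(X5) = {X2, X3, X4}.
Children of X5: X6, X11, X12, X15.
For each child, the remaining parents (spouses of X5):
  parents(X6) \ {X5} = {X1, X4}.
  X11's other parents are X1, X9.
  X12 also has parents X2, X4, X6, X7, X8, X9.
  X15 also has parents X1, X3, X7, X8, X9, X13, X14.
MB(X5) = {X1, X2, X3, X4, X6, X7, X8, X9, X11, X12, X13, X14, X15}, which has 13 nodes.

13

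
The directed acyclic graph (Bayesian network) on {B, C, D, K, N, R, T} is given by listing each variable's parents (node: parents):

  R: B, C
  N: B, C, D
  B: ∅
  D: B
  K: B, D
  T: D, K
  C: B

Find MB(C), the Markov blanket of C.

Pa(C) = {B}.
Children of C: N, R.
Co-parents of C (other parents of its children):
  N: B, D
  R: B
Taking the union gives {B, D, N, R}.

{B, D, N, R}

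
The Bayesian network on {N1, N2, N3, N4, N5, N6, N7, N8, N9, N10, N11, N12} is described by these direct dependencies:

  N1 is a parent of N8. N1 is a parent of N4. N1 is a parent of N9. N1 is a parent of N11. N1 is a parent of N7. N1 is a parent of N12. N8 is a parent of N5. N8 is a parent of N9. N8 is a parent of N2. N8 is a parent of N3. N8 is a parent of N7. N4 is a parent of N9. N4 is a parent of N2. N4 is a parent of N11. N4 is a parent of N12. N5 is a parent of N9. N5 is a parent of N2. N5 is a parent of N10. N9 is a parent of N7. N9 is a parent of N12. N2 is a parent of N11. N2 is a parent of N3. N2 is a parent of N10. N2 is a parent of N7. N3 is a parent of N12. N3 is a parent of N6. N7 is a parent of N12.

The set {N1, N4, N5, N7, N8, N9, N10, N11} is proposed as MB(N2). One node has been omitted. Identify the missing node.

N3

A node's Markov blanket = Pa ∪ Ch ∪ (parents of Ch other than the node itself).
N2's parents: N4, N5, N8.
Children of N2: N3, N7, N10, N11.
For each child, the remaining parents (spouses of N2):
  N11's other parents are N1, N4.
  parents(N3) \ {N2} = {N8}.
  N10's other parent is N5.
  N7's other parents are N1, N8, N9.
MB(N2) = {N1, N3, N4, N5, N7, N8, N9, N10, N11}.
Comparing with the claimed set, N3 is missing.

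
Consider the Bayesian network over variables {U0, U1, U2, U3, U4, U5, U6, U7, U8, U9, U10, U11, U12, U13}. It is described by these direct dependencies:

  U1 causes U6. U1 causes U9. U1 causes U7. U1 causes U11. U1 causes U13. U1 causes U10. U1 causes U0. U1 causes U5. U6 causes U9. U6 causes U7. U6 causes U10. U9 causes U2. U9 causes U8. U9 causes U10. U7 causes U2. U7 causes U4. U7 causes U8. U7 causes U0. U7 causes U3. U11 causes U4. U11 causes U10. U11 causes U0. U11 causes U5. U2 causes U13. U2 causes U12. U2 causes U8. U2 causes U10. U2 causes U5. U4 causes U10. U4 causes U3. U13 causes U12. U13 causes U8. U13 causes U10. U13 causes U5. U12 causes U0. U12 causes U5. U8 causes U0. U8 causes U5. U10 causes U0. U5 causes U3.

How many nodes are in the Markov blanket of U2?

A node's Markov blanket = Pa ∪ Ch ∪ (parents of Ch other than the node itself).
U2's parents: U7, U9.
U2 has children U5, U8, U10, U12, U13.
Other parents of U2's children:
  U13 also has parent U1.
  U12's other parent is U13.
  U8's other parents are U7, U9, U13.
  U10 also has parents U1, U4, U6, U9, U11, U13.
  U5's other parents are U1, U8, U11, U12, U13.
MB(U2) = {U1, U4, U5, U6, U7, U8, U9, U10, U11, U12, U13}, which has 11 nodes.

11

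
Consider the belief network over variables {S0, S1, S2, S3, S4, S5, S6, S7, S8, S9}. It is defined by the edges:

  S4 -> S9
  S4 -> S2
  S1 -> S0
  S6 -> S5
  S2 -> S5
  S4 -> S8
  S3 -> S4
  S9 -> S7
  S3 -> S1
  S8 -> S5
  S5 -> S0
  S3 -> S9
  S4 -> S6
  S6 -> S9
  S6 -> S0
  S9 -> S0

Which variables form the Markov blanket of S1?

S1 has parent S3.
S1 has child S0.
Parents of each child, excluding S1:
  S0: S5, S6, S9
Union: {S3} ∪ {S0} ∪ {S5, S6, S9} = {S0, S3, S5, S6, S9}.

{S0, S3, S5, S6, S9}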